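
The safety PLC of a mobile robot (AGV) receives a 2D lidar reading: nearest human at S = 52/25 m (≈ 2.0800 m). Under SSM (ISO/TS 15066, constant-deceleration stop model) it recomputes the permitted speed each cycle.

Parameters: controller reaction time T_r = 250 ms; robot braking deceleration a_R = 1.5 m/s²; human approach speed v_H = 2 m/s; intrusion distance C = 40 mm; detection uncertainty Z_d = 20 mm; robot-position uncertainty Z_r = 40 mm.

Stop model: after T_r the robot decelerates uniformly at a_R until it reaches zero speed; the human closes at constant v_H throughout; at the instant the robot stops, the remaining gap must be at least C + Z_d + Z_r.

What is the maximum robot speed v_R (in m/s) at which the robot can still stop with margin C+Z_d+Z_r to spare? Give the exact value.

v_R_max = 4/5 m/s = 0.8000 m/s

collect terms ⇒ (1/3)·v_R² + (19/12)·v_R + (-37/25) = 0
  disc = (19/12)² − 4·(1/3)·(-37/25) = 16129/3600 ; √disc = 127/60
  v_R = (−(19/12) + 127/60) / (2·(1/3)) = 4/5 m/s
check:
braking lasts T_s = (4/5)/(3/2) = 0.5333 s
reaction-phase robot travel = 0.8000·0.2500 = 0.2000 m
robot under decel: 0.8000²/(2·1.5000) = 0.2133 m
human closes 2.0000·0.7833 = 1.5667 m
residual clearance needed = 0.0400+0.0200+0.0400 = 0.1000 m
sum ≈ 0.2000+0.2133+1.5667+0.1000 ≈ 2.0800 m = S ✓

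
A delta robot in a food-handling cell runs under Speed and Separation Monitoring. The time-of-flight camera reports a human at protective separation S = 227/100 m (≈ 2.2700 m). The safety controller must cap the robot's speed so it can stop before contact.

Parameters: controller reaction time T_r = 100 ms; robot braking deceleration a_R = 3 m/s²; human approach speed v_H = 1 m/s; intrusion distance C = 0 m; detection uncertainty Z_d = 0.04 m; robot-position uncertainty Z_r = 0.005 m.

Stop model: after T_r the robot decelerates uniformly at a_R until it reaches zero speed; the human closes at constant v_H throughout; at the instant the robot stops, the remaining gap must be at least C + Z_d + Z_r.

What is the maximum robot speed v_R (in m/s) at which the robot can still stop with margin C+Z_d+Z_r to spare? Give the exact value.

v_R_max = 5/2 m/s = 2.5000 m/s

quadratic (1/6)·v² + (13/30)·v + (-17/8) = 0
  disc = (13/30)² − 4·(1/6)·(-17/8) = 361/225 ; √disc = 19/15
  v_R = (−(13/30) + 19/15) / (2·(1/6)) = 5/2 m/s
check:
T_s = v_R/a_R = (5/2)/3 = 0.8333 s
robot in T_r: 2.5000·0.1000 = 0.2500 m
robot covers 2.5000·0.8333 − ½·3.0000·0.8333² = 1.0417 m while stopping
human over T_r+T_s: 1.0000·(0.1000+0.8333) = 0.9333 m
C+Z_d+Z_r = 0.0000+0.0400+0.0050 = 0.0450 m
sum ≈ 0.2500+1.0417+0.9333+0.0450 ≈ 2.2700 m = S ✓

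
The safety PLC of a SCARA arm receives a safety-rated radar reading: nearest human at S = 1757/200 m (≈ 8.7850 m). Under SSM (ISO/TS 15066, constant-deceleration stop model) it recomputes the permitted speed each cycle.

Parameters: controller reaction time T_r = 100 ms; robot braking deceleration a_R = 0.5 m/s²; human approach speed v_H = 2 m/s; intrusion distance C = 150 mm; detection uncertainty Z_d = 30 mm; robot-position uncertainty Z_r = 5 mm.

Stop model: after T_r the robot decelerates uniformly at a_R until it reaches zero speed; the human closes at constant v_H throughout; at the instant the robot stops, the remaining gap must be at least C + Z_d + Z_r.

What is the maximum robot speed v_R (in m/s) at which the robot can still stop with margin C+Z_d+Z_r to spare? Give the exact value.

at the boundary: (1)·v² + (41/10)·v + (-42/5) = 0
  disc = (41/10)² − 4·(1)·(-42/5) = 5041/100 ; √disc = 71/10
  v_R = (−(41/10) + 71/10) / (2·(1)) = 3/2 m/s
check:
braking lasts T_s = (3/2)/(1/2) = 3.0000 s
robot covers v_R·T_r = 1.5000·0.1000 = 0.1500 m before braking
braking distance = 1.5000²/(2·0.5000) = 2.2500 m
person approaches 2.0000·(0.1000+3.0000) = 6.2000 m
margins: 0.1500+0.0300+0.0050 = 0.1850 m
sum ≈ 0.1500+2.2500+6.2000+0.1850 ≈ 8.7850 m = S ✓

v_R_max = 3/2 m/s = 1.5000 m/s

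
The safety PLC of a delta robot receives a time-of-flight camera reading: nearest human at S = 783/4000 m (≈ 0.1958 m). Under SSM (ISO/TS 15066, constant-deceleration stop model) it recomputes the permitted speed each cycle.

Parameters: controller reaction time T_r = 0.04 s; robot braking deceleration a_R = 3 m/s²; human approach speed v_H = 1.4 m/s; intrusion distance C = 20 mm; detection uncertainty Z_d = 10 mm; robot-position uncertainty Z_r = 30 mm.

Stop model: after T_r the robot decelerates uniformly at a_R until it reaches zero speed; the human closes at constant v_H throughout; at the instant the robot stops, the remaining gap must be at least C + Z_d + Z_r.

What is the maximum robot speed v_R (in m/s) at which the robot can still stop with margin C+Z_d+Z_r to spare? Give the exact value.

v_R_max = 3/20 m/s = 0.1500 m/s

quadratic (1/6)·v² + (38/75)·v + (-319/4000) = 0
  disc = (38/75)² − 4·(1/6)·(-319/4000) = 27889/90000 ; √disc = 167/300
  v_R = (−(38/75) + 167/300) / (2·(1/6)) = 3/20 m/s
check:
T_s = v_R/a_R = (3/20)/3 = 0.0500 s
reaction-phase robot travel = 0.1500·0.0400 = 0.0060 m
robot covers 0.1500·0.0500 − ½·3.0000·0.0500² = 0.0037 m while stopping
human over T_r+T_s: 1.4000·(0.0400+0.0500) = 0.1260 m
C+Z_d+Z_r = 0.0200+0.0100+0.0300 = 0.0600 m
sum ≈ 0.0060+0.0037+0.1260+0.0600 ≈ 0.1958 m = S ✓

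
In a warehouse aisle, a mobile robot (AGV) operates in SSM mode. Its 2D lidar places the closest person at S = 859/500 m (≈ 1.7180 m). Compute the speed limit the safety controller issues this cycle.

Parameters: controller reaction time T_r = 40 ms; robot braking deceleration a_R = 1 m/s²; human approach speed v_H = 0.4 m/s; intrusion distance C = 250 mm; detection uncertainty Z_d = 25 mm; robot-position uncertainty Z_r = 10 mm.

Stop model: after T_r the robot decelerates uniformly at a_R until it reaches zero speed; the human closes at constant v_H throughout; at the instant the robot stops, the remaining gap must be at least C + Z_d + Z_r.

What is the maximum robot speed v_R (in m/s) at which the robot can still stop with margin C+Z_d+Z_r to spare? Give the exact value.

v_R_max = 13/10 m/s = 1.3000 m/s

quadratic (1/2)·v² + (11/25)·v + (-1417/1000) = 0
  disc = (11/25)² − 4·(1/2)·(-1417/1000) = 7569/2500 ; √disc = 87/50
  v_R = (−(11/25) + 87/50) / (2·(1/2)) = 13/10 m/s
check:
braking lasts T_s = (13/10)/1 = 1.3000 s
reaction-phase robot travel = 1.3000·0.0400 = 0.0520 m
braking distance = 1.3000²/(2·1.0000) = 0.8450 m
person approaches 0.4000·(0.0400+1.3000) = 0.5360 m
C+Z_d+Z_r = 0.2500+0.0250+0.0100 = 0.2850 m
sum ≈ 0.0520+0.8450+0.5360+0.2850 ≈ 1.7180 m = S ✓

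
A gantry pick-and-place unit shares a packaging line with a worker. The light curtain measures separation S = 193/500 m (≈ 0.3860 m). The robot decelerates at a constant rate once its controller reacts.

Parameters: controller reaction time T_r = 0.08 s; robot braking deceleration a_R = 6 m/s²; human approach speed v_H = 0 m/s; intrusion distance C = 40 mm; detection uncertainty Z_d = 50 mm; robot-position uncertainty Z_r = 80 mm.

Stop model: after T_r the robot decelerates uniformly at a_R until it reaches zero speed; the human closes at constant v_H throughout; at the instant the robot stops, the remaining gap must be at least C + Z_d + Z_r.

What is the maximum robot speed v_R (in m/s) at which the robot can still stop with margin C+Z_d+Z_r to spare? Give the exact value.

v_R_max = 6/5 m/s = 1.2000 m/s

at the boundary: (1/12)·v² + (2/25)·v + (-27/125) = 0
  disc = (2/25)² − 4·(1/12)·(-27/125) = 49/625 ; √disc = 7/25
  v_R = (−(2/25) + 7/25) / (2·(1/12)) = 6/5 m/s
check:
braking lasts T_s = (6/5)/6 = 0.2000 s
robot in T_r: 1.2000·0.0800 = 0.0960 m
braking distance = 1.2000²/(2·6.0000) = 0.1200 m
human over T_r+T_s: 0.0000·(0.0800+0.2000) = 0.0000 m
margins: 0.0400+0.0500+0.0800 = 0.1700 m
sum ≈ 0.0960+0.1200+0.0000+0.1700 ≈ 0.3860 m = S ✓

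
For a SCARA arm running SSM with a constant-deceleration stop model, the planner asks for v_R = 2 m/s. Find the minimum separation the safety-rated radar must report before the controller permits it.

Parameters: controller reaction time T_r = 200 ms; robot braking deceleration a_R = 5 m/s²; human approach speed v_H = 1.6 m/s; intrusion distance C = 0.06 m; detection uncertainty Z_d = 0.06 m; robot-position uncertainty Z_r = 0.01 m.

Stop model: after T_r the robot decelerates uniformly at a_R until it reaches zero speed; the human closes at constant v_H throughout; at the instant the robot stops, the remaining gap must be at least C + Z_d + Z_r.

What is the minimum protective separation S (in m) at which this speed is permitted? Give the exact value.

braking lasts T_s = 2/5 = 0.4000 s
reaction-phase robot travel = 2.0000·0.2000 = 0.4000 m
robot under decel: 2.0000²/(2·5.0000) = 0.4000 m
human over T_r+T_s: 1.6000·(0.2000+0.4000) = 0.9600 m
residual clearance needed = 0.0600+0.0600+0.0100 = 0.1300 m
S_min ≈ 0.4000+0.4000+0.9600+0.1300  ⇒  S_min = 189/100 m

S_min = 189/100 m = 1.8900 m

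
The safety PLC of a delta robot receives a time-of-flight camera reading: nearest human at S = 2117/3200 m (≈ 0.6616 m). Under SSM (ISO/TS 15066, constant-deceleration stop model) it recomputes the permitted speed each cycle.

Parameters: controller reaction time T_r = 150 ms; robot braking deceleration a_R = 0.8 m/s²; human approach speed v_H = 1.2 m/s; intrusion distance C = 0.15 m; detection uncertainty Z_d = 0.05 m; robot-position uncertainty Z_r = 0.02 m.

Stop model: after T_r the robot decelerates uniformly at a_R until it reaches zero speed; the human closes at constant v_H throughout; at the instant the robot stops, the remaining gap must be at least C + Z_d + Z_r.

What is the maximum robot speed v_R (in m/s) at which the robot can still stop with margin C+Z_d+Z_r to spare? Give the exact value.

quadratic (5/8)·v² + (33/20)·v + (-837/3200) = 0
  disc = (33/20)² − 4·(5/8)·(-837/3200) = 21609/6400 ; √disc = 147/80
  v_R = (−(33/20) + 147/80) / (2·(5/8)) = 3/20 m/s
check:
stop time T_s = (3/20)/(4/5) = 0.1875 s
robot covers v_R·T_r = 0.1500·0.1500 = 0.0225 m before braking
braking distance = 0.1500²/(2·0.8000) = 0.0141 m
person approaches 1.2000·(0.1500+0.1875) = 0.4050 m
margins: 0.1500+0.0500+0.0200 = 0.2200 m
sum ≈ 0.0225+0.0141+0.4050+0.2200 ≈ 0.6616 m = S ✓

v_R_max = 3/20 m/s = 0.1500 m/s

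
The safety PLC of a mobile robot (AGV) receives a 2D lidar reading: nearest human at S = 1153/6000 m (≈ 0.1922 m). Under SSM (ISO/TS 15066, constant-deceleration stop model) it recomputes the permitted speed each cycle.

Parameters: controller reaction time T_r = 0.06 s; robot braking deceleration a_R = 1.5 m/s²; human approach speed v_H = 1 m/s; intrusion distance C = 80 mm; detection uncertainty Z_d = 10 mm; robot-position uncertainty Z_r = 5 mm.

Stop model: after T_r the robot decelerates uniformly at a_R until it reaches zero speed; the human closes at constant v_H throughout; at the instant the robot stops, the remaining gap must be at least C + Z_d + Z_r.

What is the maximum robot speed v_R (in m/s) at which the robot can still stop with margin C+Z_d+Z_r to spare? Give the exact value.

v_R_max = 1/20 m/s = 0.0500 m/s

collect terms ⇒ (1/3)·v_R² + (109/150)·v_R + (-223/6000) = 0
  disc = (109/150)² − 4·(1/3)·(-223/6000) = 361/625 ; √disc = 19/25
  v_R = (−(109/150) + 19/25) / (2·(1/3)) = 1/20 m/s
check:
braking lasts T_s = (1/20)/(3/2) = 0.0333 s
reaction-phase robot travel = 0.0500·0.0600 = 0.0030 m
braking distance = 0.0500²/(2·1.5000) = 0.0008 m
human closes 1.0000·0.0933 = 0.0933 m
C+Z_d+Z_r = 0.0800+0.0100+0.0050 = 0.0950 m
sum ≈ 0.0030+0.0008+0.0933+0.0950 ≈ 0.1922 m = S ✓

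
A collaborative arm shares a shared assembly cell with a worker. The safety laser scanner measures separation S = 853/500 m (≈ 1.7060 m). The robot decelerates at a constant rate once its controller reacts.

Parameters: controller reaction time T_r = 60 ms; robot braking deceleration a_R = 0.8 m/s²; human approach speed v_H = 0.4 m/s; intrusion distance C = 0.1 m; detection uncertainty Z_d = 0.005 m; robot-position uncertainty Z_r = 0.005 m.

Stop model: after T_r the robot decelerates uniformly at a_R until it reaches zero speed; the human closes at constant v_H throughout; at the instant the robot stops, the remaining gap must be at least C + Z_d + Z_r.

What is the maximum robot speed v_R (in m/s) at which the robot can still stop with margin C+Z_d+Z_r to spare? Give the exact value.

v_R_max = 6/5 m/s = 1.2000 m/s

quadratic (5/8)·v² + (14/25)·v + (-393/250) = 0
  disc = (14/25)² − 4·(5/8)·(-393/250) = 10609/2500 ; √disc = 103/50
  v_R = (−(14/25) + 103/50) / (2·(5/8)) = 6/5 m/s
check:
braking lasts T_s = (6/5)/(4/5) = 1.5000 s
reaction-phase robot travel = 1.2000·0.0600 = 0.0720 m
robot covers 1.2000·1.5000 − ½·0.8000·1.5000² = 0.9000 m while stopping
person approaches 0.4000·(0.0600+1.5000) = 0.6240 m
C+Z_d+Z_r = 0.1000+0.0050+0.0050 = 0.1100 m
sum ≈ 0.0720+0.9000+0.6240+0.1100 ≈ 1.7060 m = S ✓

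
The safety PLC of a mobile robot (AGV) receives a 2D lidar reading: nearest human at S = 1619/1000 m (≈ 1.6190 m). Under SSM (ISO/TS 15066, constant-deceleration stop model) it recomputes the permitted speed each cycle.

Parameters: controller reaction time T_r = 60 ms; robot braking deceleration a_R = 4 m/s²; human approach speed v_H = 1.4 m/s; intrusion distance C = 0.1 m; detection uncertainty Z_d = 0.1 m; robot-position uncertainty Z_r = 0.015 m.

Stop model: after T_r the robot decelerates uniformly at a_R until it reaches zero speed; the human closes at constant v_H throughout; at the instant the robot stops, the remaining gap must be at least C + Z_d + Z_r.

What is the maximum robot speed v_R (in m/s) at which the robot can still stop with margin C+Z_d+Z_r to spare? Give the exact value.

v_R_max = 2 m/s = 2.0000 m/s

collect terms ⇒ (1/8)·v_R² + (41/100)·v_R + (-33/25) = 0
  disc = (41/100)² − 4·(1/8)·(-33/25) = 8281/10000 ; √disc = 91/100
  v_R = (−(41/100) + 91/100) / (2·(1/8)) = 2 m/s
check:
T_s = v_R/a_R = 2/4 = 0.5000 s
robot covers v_R·T_r = 2.0000·0.0600 = 0.1200 m before braking
robot under decel: 2.0000²/(2·4.0000) = 0.5000 m
human closes 1.4000·0.5600 = 0.7840 m
C+Z_d+Z_r = 0.1000+0.1000+0.0150 = 0.2150 m
sum ≈ 0.1200+0.5000+0.7840+0.2150 ≈ 1.6190 m = S ✓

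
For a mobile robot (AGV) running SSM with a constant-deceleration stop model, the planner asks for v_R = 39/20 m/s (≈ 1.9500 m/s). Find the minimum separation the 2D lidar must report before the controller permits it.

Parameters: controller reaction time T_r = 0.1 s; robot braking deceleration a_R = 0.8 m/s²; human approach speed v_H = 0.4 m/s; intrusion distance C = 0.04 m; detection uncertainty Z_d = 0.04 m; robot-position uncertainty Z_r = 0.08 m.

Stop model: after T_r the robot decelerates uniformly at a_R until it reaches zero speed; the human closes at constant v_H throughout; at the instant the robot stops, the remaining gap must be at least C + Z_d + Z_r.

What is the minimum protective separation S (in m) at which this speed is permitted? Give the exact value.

S_min = 11989/3200 m = 3.7466 m

stop time T_s = (39/20)/(4/5) = 2.4375 s
reaction-phase robot travel = 1.9500·0.1000 = 0.1950 m
robot under decel: 1.9500²/(2·0.8000) = 2.3766 m
human closes 0.4000·2.5375 = 1.0150 m
C+Z_d+Z_r = 0.0400+0.0400+0.0800 = 0.1600 m
S_min ≈ 0.1950+2.3766+1.0150+0.1600  ⇒  S_min = 11989/3200 m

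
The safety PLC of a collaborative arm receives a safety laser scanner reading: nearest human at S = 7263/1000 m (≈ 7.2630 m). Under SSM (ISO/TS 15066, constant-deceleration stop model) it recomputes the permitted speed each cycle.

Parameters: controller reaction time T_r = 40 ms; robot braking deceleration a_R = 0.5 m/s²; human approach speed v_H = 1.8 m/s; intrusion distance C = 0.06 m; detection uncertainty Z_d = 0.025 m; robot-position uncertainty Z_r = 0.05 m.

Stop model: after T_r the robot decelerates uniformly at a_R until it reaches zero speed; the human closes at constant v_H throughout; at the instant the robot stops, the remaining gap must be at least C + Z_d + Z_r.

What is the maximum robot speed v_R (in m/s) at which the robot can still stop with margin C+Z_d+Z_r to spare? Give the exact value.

at the boundary: (1)·v² + (91/25)·v + (-882/125) = 0
  disc = (91/25)² − 4·(1)·(-882/125) = 25921/625 ; √disc = 161/25
  v_R = (−(91/25) + 161/25) / (2·(1)) = 7/5 m/s
check:
braking lasts T_s = (7/5)/(1/2) = 2.8000 s
reaction-phase robot travel = 1.4000·0.0400 = 0.0560 m
robot covers 1.4000·2.8000 − ½·0.5000·2.8000² = 1.9600 m while stopping
human closes 1.8000·2.8400 = 5.1120 m
margins: 0.0600+0.0250+0.0500 = 0.1350 m
sum ≈ 0.0560+1.9600+5.1120+0.1350 ≈ 7.2630 m = S ✓

v_R_max = 7/5 m/s = 1.4000 m/s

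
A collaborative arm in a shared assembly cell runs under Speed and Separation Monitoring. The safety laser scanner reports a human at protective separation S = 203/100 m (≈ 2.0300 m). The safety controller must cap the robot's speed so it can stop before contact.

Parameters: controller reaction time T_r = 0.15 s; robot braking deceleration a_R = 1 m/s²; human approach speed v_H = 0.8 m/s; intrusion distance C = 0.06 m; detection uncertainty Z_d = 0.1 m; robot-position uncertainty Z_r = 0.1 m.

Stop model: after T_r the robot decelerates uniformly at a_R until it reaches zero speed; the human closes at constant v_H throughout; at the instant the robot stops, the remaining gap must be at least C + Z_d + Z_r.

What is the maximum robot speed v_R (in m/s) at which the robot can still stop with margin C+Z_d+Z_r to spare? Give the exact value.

quadratic (1/2)·v² + (19/20)·v + (-33/20) = 0
  disc = (19/20)² − 4·(1/2)·(-33/20) = 1681/400 ; √disc = 41/20
  v_R = (−(19/20) + 41/20) / (2·(1/2)) = 11/10 m/s
check:
T_s = v_R/a_R = (11/10)/1 = 1.1000 s
reaction-phase robot travel = 1.1000·0.1500 = 0.1650 m
braking distance = 1.1000²/(2·1.0000) = 0.6050 m
human over T_r+T_s: 0.8000·(0.1500+1.1000) = 1.0000 m
C+Z_d+Z_r = 0.0600+0.1000+0.1000 = 0.2600 m
sum ≈ 0.1650+0.6050+1.0000+0.2600 ≈ 2.0300 m = S ✓

v_R_max = 11/10 m/s = 1.1000 m/s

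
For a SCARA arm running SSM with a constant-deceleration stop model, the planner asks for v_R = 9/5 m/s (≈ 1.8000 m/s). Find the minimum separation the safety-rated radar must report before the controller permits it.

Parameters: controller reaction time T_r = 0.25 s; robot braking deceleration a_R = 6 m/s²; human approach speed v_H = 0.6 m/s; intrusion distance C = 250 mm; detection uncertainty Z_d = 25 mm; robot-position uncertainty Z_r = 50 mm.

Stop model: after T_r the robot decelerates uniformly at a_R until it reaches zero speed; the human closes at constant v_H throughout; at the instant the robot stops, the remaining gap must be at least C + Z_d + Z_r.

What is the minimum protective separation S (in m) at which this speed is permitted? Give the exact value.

braking lasts T_s = (9/5)/6 = 0.3000 s
robot covers v_R·T_r = 1.8000·0.2500 = 0.4500 m before braking
braking distance = 1.8000²/(2·6.0000) = 0.2700 m
person approaches 0.6000·(0.2500+0.3000) = 0.3300 m
C+Z_d+Z_r = 0.2500+0.0250+0.0500 = 0.3250 m
S_min ≈ 0.4500+0.2700+0.3300+0.3250  ⇒  S_min = 11/8 m

S_min = 11/8 m = 1.3750 m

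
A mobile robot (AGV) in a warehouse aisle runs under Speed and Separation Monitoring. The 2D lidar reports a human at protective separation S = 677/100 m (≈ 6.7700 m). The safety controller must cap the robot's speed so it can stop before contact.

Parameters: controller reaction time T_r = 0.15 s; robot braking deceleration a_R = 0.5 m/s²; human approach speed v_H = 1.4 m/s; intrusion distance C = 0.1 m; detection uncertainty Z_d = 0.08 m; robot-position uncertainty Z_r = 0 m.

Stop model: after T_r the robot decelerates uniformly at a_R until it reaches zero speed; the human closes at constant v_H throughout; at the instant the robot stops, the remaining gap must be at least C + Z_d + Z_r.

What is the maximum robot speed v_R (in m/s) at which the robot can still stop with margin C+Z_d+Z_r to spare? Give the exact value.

quadratic (1)·v² + (59/20)·v + (-319/50) = 0
  disc = (59/20)² − 4·(1)·(-319/50) = 13689/400 ; √disc = 117/20
  v_R = (−(59/20) + 117/20) / (2·(1)) = 29/20 m/s
check:
stop time T_s = (29/20)/(1/2) = 2.9000 s
reaction-phase robot travel = 1.4500·0.1500 = 0.2175 m
robot under decel: 1.4500²/(2·0.5000) = 2.1025 m
person approaches 1.4000·(0.1500+2.9000) = 4.2700 m
margins: 0.1000+0.0800+0.0000 = 0.1800 m
sum ≈ 0.2175+2.1025+4.2700+0.1800 ≈ 6.7700 m = S ✓

v_R_max = 29/20 m/s = 1.4500 m/s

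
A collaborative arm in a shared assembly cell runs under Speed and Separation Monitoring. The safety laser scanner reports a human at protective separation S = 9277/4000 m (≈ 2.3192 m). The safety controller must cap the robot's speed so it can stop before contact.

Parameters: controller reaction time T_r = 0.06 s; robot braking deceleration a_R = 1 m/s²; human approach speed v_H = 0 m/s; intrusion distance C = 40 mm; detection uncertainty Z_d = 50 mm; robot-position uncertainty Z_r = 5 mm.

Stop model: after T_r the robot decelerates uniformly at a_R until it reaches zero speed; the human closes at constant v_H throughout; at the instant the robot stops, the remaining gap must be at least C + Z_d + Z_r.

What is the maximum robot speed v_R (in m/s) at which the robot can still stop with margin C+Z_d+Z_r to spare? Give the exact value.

at the boundary: (1/2)·v² + (3/50)·v + (-8897/4000) = 0
  disc = (3/50)² − 4·(1/2)·(-8897/4000) = 44521/10000 ; √disc = 211/100
  v_R = (−(3/50) + 211/100) / (2·(1/2)) = 41/20 m/s
check:
stop time T_s = (41/20)/1 = 2.0500 s
robot in T_r: 2.0500·0.0600 = 0.1230 m
braking distance = 2.0500²/(2·1.0000) = 2.1012 m
human over T_r+T_s: 0.0000·(0.0600+2.0500) = 0.0000 m
C+Z_d+Z_r = 0.0400+0.0500+0.0050 = 0.0950 m
sum ≈ 0.1230+2.1012+0.0000+0.0950 ≈ 2.3192 m = S ✓

v_R_max = 41/20 m/s = 2.0500 m/s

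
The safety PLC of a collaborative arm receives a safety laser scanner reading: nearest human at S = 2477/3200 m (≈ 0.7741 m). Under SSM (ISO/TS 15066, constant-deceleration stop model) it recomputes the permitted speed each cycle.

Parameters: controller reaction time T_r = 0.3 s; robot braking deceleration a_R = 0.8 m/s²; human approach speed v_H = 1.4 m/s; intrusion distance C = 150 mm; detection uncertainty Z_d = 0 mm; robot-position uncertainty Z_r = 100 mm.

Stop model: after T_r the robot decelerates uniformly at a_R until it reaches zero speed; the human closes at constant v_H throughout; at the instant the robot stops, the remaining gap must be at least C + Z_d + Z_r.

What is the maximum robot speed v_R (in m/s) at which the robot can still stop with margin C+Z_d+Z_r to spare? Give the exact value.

collect terms ⇒ (5/8)·v_R² + (41/20)·v_R + (-333/3200) = 0
  disc = (41/20)² − 4·(5/8)·(-333/3200) = 28561/6400 ; √disc = 169/80
  v_R = (−(41/20) + 169/80) / (2·(5/8)) = 1/20 m/s
check:
braking lasts T_s = (1/20)/(4/5) = 0.0625 s
robot in T_r: 0.0500·0.3000 = 0.0150 m
braking distance = 0.0500²/(2·0.8000) = 0.0016 m
person approaches 1.4000·(0.3000+0.0625) = 0.5075 m
C+Z_d+Z_r = 0.1500+0.0000+0.1000 = 0.2500 m
sum ≈ 0.0150+0.0016+0.5075+0.2500 ≈ 0.7741 m = S ✓

v_R_max = 1/20 m/s = 0.0500 m/s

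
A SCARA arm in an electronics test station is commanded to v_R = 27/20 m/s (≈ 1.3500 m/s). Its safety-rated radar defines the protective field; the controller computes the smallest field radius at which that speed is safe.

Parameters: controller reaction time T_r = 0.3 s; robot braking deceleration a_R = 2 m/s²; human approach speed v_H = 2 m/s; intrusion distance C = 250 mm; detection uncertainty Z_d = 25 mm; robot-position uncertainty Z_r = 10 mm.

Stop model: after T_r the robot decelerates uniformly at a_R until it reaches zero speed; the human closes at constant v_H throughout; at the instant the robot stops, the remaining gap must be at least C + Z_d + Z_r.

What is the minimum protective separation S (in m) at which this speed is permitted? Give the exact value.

stop time T_s = (27/20)/2 = 0.6750 s
robot covers v_R·T_r = 1.3500·0.3000 = 0.4050 m before braking
robot under decel: 1.3500²/(2·2.0000) = 0.4556 m
person approaches 2.0000·(0.3000+0.6750) = 1.9500 m
margins: 0.2500+0.0250+0.0100 = 0.2850 m
S_min ≈ 0.4050+0.4556+1.9500+0.2850  ⇒  S_min = 4953/1600 m

S_min = 4953/1600 m = 3.0956 m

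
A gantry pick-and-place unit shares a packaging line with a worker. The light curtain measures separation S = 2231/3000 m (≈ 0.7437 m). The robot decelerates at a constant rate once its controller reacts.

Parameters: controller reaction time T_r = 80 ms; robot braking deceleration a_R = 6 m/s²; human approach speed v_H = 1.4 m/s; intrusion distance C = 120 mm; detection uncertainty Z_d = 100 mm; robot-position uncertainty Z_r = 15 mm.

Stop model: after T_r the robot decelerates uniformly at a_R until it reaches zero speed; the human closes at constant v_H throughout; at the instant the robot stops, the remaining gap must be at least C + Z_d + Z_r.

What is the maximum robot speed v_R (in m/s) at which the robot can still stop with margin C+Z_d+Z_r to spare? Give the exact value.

v_R_max = 1 m/s = 1.0000 m/s

quadratic (1/12)·v² + (47/150)·v + (-119/300) = 0
  disc = (47/150)² − 4·(1/12)·(-119/300) = 144/625 ; √disc = 12/25
  v_R = (−(47/150) + 12/25) / (2·(1/12)) = 1 m/s
check:
stop time T_s = 1/6 = 0.1667 s
robot in T_r: 1.0000·0.0800 = 0.0800 m
braking distance = 1.0000²/(2·6.0000) = 0.0833 m
human over T_r+T_s: 1.4000·(0.0800+0.1667) = 0.3453 m
residual clearance needed = 0.1200+0.1000+0.0150 = 0.2350 m
sum ≈ 0.0800+0.0833+0.3453+0.2350 ≈ 0.7437 m = S ✓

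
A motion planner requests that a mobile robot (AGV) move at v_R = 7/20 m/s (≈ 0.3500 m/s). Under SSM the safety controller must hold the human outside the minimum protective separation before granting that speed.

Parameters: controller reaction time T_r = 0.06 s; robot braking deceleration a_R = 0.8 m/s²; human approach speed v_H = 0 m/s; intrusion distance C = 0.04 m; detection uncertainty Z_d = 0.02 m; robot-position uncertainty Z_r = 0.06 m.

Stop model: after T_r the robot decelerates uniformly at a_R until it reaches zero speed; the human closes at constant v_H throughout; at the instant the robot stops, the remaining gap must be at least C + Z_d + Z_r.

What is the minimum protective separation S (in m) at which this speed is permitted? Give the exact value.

stop time T_s = (7/20)/(4/5) = 0.4375 s
robot in T_r: 0.3500·0.0600 = 0.0210 m
braking distance = 0.3500²/(2·0.8000) = 0.0766 m
person approaches 0.0000·(0.0600+0.4375) = 0.0000 m
residual clearance needed = 0.0400+0.0200+0.0600 = 0.1200 m
S_min ≈ 0.0210+0.0766+0.0000+0.1200  ⇒  S_min = 3481/16000 m

S_min = 3481/16000 m = 0.2176 m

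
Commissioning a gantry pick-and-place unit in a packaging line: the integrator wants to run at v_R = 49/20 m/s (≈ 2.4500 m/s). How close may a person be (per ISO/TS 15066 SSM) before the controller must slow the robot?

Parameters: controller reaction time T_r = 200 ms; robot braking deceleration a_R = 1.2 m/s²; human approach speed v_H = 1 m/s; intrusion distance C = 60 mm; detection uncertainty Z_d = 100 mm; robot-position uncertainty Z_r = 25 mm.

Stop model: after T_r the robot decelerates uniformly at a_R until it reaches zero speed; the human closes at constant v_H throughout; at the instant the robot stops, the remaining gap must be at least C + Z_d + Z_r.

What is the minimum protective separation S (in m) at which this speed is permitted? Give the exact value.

braking lasts T_s = (49/20)/(6/5) = 2.0417 s
robot in T_r: 2.4500·0.2000 = 0.4900 m
robot covers 2.4500·2.0417 − ½·1.2000·2.0417² = 2.5010 m while stopping
person approaches 1.0000·(0.2000+2.0417) = 2.2417 m
residual clearance needed = 0.0600+0.1000+0.0250 = 0.1850 m
S_min ≈ 0.4900+2.5010+2.2417+0.1850  ⇒  S_min = 5201/960 m

S_min = 5201/960 m = 5.4177 m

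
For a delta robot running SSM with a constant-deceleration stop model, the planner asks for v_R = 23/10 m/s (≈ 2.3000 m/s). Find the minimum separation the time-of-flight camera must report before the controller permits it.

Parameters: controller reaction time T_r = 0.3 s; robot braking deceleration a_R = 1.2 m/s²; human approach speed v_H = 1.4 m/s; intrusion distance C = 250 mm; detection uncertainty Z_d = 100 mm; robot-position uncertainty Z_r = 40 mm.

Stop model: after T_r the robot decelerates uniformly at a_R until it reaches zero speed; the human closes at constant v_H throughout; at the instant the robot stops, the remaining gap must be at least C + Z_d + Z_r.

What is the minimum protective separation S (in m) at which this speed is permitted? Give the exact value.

S_min = 511/80 m = 6.3875 m

stop time T_s = (23/10)/(6/5) = 1.9167 s
robot covers v_R·T_r = 2.3000·0.3000 = 0.6900 m before braking
robot under decel: 2.3000²/(2·1.2000) = 2.2042 m
person approaches 1.4000·(0.3000+1.9167) = 3.1033 m
C+Z_d+Z_r = 0.2500+0.1000+0.0400 = 0.3900 m
S_min ≈ 0.6900+2.2042+3.1033+0.3900  ⇒  S_min = 511/80 m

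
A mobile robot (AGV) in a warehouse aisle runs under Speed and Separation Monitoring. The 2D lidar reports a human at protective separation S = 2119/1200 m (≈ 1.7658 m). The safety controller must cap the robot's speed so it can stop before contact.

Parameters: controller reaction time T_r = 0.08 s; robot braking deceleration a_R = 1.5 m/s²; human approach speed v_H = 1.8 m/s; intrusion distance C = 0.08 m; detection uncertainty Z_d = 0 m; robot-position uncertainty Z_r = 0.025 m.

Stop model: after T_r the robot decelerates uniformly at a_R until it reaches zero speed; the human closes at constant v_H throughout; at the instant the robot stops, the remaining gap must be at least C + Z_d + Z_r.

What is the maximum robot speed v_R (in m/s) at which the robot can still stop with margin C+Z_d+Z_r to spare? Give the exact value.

v_R_max = 19/20 m/s = 0.9500 m/s

at the boundary: (1/3)·v² + (32/25)·v + (-9101/6000) = 0
  disc = (32/25)² − 4·(1/3)·(-9101/6000) = 82369/22500 ; √disc = 287/150
  v_R = (−(32/25) + 287/150) / (2·(1/3)) = 19/20 m/s
check:
stop time T_s = (19/20)/(3/2) = 0.6333 s
robot in T_r: 0.9500·0.0800 = 0.0760 m
robot covers 0.9500·0.6333 − ½·1.5000·0.6333² = 0.3008 m while stopping
person approaches 1.8000·(0.0800+0.6333) = 1.2840 m
C+Z_d+Z_r = 0.0800+0.0000+0.0250 = 0.1050 m
sum ≈ 0.0760+0.3008+1.2840+0.1050 ≈ 1.7658 m = S ✓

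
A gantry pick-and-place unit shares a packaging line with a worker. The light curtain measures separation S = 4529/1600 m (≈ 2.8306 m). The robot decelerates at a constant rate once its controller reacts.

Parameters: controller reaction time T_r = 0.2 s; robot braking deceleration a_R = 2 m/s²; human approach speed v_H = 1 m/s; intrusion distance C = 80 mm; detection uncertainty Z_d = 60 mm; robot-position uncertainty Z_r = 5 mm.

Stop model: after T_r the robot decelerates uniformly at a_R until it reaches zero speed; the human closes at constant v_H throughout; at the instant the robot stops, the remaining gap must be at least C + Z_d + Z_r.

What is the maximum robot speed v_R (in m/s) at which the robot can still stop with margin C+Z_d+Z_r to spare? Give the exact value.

v_R_max = 41/20 m/s = 2.0500 m/s

quadratic (1/4)·v² + (7/10)·v + (-3977/1600) = 0
  disc = (7/10)² − 4·(1/4)·(-3977/1600) = 4761/1600 ; √disc = 69/40
  v_R = (−(7/10) + 69/40) / (2·(1/4)) = 41/20 m/s
check:
stop time T_s = (41/20)/2 = 1.0250 s
reaction-phase robot travel = 2.0500·0.2000 = 0.4100 m
robot covers 2.0500·1.0250 − ½·2.0000·1.0250² = 1.0506 m while stopping
human over T_r+T_s: 1.0000·(0.2000+1.0250) = 1.2250 m
margins: 0.0800+0.0600+0.0050 = 0.1450 m
sum ≈ 0.4100+1.0506+1.2250+0.1450 ≈ 2.8306 m = S ✓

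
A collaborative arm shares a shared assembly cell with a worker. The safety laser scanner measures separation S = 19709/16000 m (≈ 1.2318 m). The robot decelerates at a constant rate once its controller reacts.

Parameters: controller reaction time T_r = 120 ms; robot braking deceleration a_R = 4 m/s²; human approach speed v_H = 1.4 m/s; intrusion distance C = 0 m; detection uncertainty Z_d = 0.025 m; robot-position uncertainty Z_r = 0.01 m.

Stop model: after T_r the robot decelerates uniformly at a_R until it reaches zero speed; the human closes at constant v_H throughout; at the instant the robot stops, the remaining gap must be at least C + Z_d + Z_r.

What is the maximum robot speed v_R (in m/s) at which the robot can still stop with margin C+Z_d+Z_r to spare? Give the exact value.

v_R_max = 31/20 m/s = 1.5500 m/s

at the boundary: (1/8)·v² + (47/100)·v + (-16461/16000) = 0
  disc = (47/100)² − 4·(1/8)·(-16461/16000) = 117649/160000 ; √disc = 343/400
  v_R = (−(47/100) + 343/400) / (2·(1/8)) = 31/20 m/s
check:
stop time T_s = (31/20)/4 = 0.3875 s
robot covers v_R·T_r = 1.5500·0.1200 = 0.1860 m before braking
robot covers 1.5500·0.3875 − ½·4.0000·0.3875² = 0.3003 m while stopping
human closes 1.4000·0.5075 = 0.7105 m
residual clearance needed = 0.0000+0.0250+0.0100 = 0.0350 m
sum ≈ 0.1860+0.3003+0.7105+0.0350 ≈ 1.2318 m = S ✓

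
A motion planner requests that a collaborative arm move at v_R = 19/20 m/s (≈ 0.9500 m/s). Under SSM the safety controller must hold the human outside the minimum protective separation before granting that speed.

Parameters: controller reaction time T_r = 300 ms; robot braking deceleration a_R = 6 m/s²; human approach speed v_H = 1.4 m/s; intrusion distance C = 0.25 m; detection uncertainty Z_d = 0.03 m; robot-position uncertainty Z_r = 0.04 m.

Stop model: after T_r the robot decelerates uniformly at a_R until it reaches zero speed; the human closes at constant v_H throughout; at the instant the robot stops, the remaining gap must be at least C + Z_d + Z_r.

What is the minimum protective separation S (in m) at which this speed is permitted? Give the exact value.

S_min = 423/320 m = 1.3219 m

braking lasts T_s = (19/20)/6 = 0.1583 s
reaction-phase robot travel = 0.9500·0.3000 = 0.2850 m
robot under decel: 0.9500²/(2·6.0000) = 0.0752 m
human over T_r+T_s: 1.4000·(0.3000+0.1583) = 0.6417 m
residual clearance needed = 0.2500+0.0300+0.0400 = 0.3200 m
S_min ≈ 0.2850+0.0752+0.6417+0.3200  ⇒  S_min = 423/320 m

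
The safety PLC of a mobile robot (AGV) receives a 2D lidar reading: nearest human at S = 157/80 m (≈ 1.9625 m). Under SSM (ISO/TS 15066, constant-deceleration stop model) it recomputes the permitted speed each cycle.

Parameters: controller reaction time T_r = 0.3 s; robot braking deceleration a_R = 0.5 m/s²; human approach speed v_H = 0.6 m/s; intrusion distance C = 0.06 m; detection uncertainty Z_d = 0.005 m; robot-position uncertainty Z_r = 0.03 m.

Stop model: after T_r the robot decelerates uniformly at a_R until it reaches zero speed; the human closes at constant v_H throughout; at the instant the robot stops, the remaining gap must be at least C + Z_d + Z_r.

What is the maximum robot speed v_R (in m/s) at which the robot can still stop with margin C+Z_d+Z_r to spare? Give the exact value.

v_R_max = 3/4 m/s = 0.7500 m/s

at the boundary: (1)·v² + (3/2)·v + (-27/16) = 0
  disc = (3/2)² − 4·(1)·(-27/16) = 9 ; √disc = 3
  v_R = (−(3/2) + 3) / (2·(1)) = 3/4 m/s
check:
stop time T_s = (3/4)/(1/2) = 1.5000 s
robot in T_r: 0.7500·0.3000 = 0.2250 m
braking distance = 0.7500²/(2·0.5000) = 0.5625 m
person approaches 0.6000·(0.3000+1.5000) = 1.0800 m
margins: 0.0600+0.0050+0.0300 = 0.0950 m
sum ≈ 0.2250+0.5625+1.0800+0.0950 ≈ 1.9625 m = S ✓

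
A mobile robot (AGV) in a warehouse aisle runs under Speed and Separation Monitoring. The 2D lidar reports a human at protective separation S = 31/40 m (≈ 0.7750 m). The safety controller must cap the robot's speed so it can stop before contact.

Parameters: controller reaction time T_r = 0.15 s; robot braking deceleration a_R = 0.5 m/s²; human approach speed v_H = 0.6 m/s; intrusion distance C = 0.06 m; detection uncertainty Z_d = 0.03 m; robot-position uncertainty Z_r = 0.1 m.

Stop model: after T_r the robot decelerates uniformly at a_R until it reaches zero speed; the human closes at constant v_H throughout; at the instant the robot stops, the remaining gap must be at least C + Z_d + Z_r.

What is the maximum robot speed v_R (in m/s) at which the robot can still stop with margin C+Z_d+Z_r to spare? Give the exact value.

v_R_max = 3/10 m/s = 0.3000 m/s

quadratic (1)·v² + (27/20)·v + (-99/200) = 0
  disc = (27/20)² − 4·(1)·(-99/200) = 1521/400 ; √disc = 39/20
  v_R = (−(27/20) + 39/20) / (2·(1)) = 3/10 m/s
check:
T_s = v_R/a_R = (3/10)/(1/2) = 0.6000 s
robot covers v_R·T_r = 0.3000·0.1500 = 0.0450 m before braking
braking distance = 0.3000²/(2·0.5000) = 0.0900 m
human over T_r+T_s: 0.6000·(0.1500+0.6000) = 0.4500 m
residual clearance needed = 0.0600+0.0300+0.1000 = 0.1900 m
sum ≈ 0.0450+0.0900+0.4500+0.1900 ≈ 0.7750 m = S ✓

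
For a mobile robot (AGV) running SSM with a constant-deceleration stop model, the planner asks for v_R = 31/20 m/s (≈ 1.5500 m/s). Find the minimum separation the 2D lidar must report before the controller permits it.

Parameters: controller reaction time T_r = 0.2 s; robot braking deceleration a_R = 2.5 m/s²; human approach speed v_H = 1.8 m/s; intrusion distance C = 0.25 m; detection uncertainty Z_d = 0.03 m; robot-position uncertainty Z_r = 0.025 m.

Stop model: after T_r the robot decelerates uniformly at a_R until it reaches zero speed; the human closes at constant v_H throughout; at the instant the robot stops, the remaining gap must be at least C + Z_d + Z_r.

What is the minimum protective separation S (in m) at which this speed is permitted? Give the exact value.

S_min = 5143/2000 m = 2.5715 m

T_s = v_R/a_R = (31/20)/(5/2) = 0.6200 s
robot in T_r: 1.5500·0.2000 = 0.3100 m
robot under decel: 1.5500²/(2·2.5000) = 0.4805 m
person approaches 1.8000·(0.2000+0.6200) = 1.4760 m
margins: 0.2500+0.0300+0.0250 = 0.3050 m
S_min ≈ 0.3100+0.4805+1.4760+0.3050  ⇒  S_min = 5143/2000 m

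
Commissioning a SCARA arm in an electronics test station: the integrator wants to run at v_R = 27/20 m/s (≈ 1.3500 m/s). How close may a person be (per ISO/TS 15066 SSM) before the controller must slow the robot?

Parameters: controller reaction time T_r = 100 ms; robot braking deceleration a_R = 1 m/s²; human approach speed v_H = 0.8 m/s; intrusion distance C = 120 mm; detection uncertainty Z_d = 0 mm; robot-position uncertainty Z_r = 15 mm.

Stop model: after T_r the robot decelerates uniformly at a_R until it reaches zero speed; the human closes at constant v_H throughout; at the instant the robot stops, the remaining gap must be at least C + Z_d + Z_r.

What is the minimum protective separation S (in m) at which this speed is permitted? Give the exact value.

braking lasts T_s = (27/20)/1 = 1.3500 s
robot in T_r: 1.3500·0.1000 = 0.1350 m
robot covers 1.3500·1.3500 − ½·1.0000·1.3500² = 0.9113 m while stopping
human closes 0.8000·1.4500 = 1.1600 m
residual clearance needed = 0.1200+0.0000+0.0150 = 0.1350 m
S_min ≈ 0.1350+0.9113+1.1600+0.1350  ⇒  S_min = 1873/800 m

S_min = 1873/800 m = 2.3413 m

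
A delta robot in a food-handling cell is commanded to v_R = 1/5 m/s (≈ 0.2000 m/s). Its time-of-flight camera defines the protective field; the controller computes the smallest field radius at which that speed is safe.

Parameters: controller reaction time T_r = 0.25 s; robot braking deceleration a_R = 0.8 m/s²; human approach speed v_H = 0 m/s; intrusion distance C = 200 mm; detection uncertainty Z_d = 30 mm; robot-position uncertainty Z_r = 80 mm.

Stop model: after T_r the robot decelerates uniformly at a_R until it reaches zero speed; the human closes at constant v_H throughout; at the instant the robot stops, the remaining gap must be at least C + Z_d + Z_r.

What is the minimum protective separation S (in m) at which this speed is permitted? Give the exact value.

braking lasts T_s = (1/5)/(4/5) = 0.2500 s
robot covers v_R·T_r = 0.2000·0.2500 = 0.0500 m before braking
braking distance = 0.2000²/(2·0.8000) = 0.0250 m
human closes 0.0000·0.5000 = 0.0000 m
C+Z_d+Z_r = 0.2000+0.0300+0.0800 = 0.3100 m
S_min ≈ 0.0500+0.0250+0.0000+0.3100  ⇒  S_min = 77/200 m

S_min = 77/200 m = 0.3850 m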